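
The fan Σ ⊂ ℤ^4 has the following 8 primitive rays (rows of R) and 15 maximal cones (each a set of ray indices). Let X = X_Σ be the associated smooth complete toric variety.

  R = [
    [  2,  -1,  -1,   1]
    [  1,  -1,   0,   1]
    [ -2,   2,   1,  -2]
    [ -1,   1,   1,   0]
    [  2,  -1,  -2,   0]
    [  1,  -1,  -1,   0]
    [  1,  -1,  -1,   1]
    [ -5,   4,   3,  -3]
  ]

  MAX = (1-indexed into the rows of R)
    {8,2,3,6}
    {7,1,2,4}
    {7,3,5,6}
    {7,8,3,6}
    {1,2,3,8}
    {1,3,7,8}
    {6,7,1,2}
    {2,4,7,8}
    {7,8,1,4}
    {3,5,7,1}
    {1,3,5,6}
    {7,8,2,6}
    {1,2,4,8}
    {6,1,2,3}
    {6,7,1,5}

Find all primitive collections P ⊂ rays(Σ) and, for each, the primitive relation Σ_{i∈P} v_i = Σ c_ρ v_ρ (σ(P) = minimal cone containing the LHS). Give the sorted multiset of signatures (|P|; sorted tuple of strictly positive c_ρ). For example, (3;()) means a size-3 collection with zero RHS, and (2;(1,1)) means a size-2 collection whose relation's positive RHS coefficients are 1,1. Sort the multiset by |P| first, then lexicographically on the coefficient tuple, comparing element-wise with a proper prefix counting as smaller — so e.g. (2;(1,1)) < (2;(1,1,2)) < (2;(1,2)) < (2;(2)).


Primitive collections (9):

  P={4,6}:  v_{4} + v_{6} = 0  →  sig = (2;())
  P={2,5}:  v_{2} + v_{5} = v_{1} + v_{6}  →  sig = (2;(1,1))
  P={3,4}:  v_{3} + v_{4} = v_{1} + v_{8}  →  sig = (2;(1,1))
  P={4,5}:  v_{4} + v_{5} = v_{1} + v_{3} + v_{7}  →  sig = (2;(1,1,1))
  P={5,8}:  v_{5} + v_{8} = 2·v_{3} + v_{7}  →  sig = (2;(1,2))
  P={2,3,7}:  v_{2} + v_{3} + v_{7} = 0  →  sig = (3;())
  P={1,6,8}:  v_{1} + v_{6} + v_{8} = v_{3}  →  sig = (3;(1))
  P={1,2,7,8}:  v_{1} + v_{2} + v_{7} + v_{8} = v_{4}  →  sig = (4;(1))
  P={1,3,6,7}:  v_{1} + v_{3} + v_{6} + v_{7} = v_{5}  →  sig = (4;(1))

Sorted signature multiset PRS(X):
{ (2;()),  (2;(1,1)) ×2,  (2;(1,1,1)),  (2;(1,2)),  (3;()),  (3;(1)),  (4;(1)) ×2 }


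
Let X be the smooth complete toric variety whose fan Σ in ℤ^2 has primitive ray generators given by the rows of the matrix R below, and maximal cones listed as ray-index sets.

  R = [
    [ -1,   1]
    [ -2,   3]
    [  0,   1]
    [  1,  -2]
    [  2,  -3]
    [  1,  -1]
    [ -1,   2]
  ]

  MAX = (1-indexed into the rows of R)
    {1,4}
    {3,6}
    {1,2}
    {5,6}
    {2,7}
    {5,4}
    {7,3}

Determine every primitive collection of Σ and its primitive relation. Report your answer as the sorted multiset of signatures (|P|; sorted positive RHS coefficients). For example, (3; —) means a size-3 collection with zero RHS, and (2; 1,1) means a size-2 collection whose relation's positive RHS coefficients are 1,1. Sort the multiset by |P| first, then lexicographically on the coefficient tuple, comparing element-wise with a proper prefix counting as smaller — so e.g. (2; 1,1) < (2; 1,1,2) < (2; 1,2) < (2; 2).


Primitive collections (14):

  P={1,6}:  v_{1} + v_{6} = 0  ⟹  sig = (2; —)
  P={2,5}:  v_{2} + v_{5} = 0  ⟹  sig = (2; —)
  P={4,7}:  v_{4} + v_{7} = 0  ⟹  sig = (2; —)
  P={1,3}:  v_{1} + v_{3} = v_{7}  ⟹  sig = (2; 1)
  P={1,5}:  v_{1} + v_{5} = v_{4}  ⟹  sig = (2; 1)
  P={1,7}:  v_{1} + v_{7} = v_{2}  ⟹  sig = (2; 1)
  P={2,4}:  v_{2} + v_{4} = v_{1}  ⟹  sig = (2; 1)
  P={2,6}:  v_{2} + v_{6} = v_{7}  ⟹  sig = (2; 1)
  P={3,4}:  v_{3} + v_{4} = v_{6}  ⟹  sig = (2; 1)
  P={4,6}:  v_{4} + v_{6} = v_{5}  ⟹  sig = (2; 1)
  P={5,7}:  v_{5} + v_{7} = v_{6}  ⟹  sig = (2; 1)
  P={6,7}:  v_{6} + v_{7} = v_{3}  ⟹  sig = (2; 1)
  P={2,3}:  v_{2} + v_{3} = 2·v_{7}  ⟹  sig = (2; 2)
  P={3,5}:  v_{3} + v_{5} = 2·v_{6}  ⟹  sig = (2; 2)

so the primitive-relation signature multiset is
[(2; —), (2; —), (2; —), (2; 1), (2; 1), (2; 1), (2; 1), (2; 1), (2; 1), (2; 1), (2; 1), (2; 1), (2; 2), (2; 2)]


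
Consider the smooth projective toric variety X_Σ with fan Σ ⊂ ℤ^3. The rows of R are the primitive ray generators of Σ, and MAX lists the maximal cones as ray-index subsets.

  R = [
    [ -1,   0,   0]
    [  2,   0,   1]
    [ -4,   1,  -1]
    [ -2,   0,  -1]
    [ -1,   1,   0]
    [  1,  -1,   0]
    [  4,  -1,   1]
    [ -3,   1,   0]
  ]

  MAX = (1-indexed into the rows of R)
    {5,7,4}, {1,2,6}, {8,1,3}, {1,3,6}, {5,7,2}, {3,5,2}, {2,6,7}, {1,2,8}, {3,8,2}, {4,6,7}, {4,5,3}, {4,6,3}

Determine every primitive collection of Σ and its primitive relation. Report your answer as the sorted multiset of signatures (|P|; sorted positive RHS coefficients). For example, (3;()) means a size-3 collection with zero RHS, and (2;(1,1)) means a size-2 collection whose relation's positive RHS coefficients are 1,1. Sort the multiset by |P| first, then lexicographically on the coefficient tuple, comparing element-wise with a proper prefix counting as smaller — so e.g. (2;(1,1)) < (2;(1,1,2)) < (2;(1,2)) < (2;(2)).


12 collections generate NE(X_Σ); each relation:

  • {2,4}:  v_{2} + v_{4} = 0  →  sig = (2;())
  • {3,7}:  v_{3} + v_{7} = 0  →  sig = (2;())
  • {5,6}:  v_{5} + v_{6} = 0  →  sig = (2;())
  • {1,4}:  v_{1} + v_{4} = v_{3} + v_{6}  →  sig = (2;(1,1))
  • {1,5}:  v_{1} + v_{5} = v_{2} + v_{3}  →  sig = (2;(1,1))
  • {1,7}:  v_{1} + v_{7} = v_{2} + v_{6}  →  sig = (2;(1,1))
  • {4,8}:  v_{4} + v_{8} = v_{1} + v_{3}  →  sig = (2;(1,1))
  • {7,8}:  v_{7} + v_{8} = v_{1} + v_{2}  →  sig = (2;(1,1))
  • {6,8}:  v_{6} + v_{8} = 2·v_{1}  →  sig = (2;(2))
  • {5,8}:  v_{5} + v_{8} = 2·v_{2} + 2·v_{3}  →  sig = (2;(2,2))
  • {1,2,3}:  v_{1} + v_{2} + v_{3} = v_{8}  →  sig = (3;(1))
  • {2,3,6}:  v_{2} + v_{3} + v_{6} = v_{1}  →  sig = (3;(1))

so the primitive-relation signature multiset is
    (2;())
    (2;())
    (2;())
    (2;(1,1))
    (2;(1,1))
    (2;(1,1))
    (2;(1,1))
    (2;(1,1))
    (2;(2))
    (2;(2,2))
    (3;(1))
    (3;(1))


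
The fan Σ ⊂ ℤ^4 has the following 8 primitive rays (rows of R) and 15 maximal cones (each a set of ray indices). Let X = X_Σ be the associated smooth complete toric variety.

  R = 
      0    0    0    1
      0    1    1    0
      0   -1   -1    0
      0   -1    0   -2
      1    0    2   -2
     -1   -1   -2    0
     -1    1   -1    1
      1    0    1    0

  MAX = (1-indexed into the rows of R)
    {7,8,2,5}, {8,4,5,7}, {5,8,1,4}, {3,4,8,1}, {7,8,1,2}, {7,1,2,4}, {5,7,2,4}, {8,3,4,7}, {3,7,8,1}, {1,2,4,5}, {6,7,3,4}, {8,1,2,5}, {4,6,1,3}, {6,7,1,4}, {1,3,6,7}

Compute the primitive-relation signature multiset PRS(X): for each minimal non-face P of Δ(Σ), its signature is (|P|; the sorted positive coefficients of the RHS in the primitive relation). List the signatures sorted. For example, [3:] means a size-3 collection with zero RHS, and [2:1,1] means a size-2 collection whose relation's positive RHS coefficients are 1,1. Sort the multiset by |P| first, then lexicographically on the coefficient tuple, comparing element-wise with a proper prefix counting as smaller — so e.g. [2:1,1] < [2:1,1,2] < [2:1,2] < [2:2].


Σ has 9 primitive collections:

  P = {2,3}:  v_{2} + v_{3} = 0 ; sig = [2:]
  P = {5,6}:  v_{5} + v_{6} = v_{4} ; sig = [2:1]
  P = {6,8}:  v_{6} + v_{8} = v_{3} ; sig = [2:1]
  P = {3,5}:  v_{3} + v_{5} = v_{4} + v_{8} ; sig = [2:1,1]
  P = {2,6}:  v_{2} + v_{6} = v_{1} + v_{4} + v_{7} ; sig = [2:1,1,1]
  P = {1,5,7}:  v_{1} + v_{5} + v_{7} = v_{2} ; sig = [3:1]
  P = {2,4,8}:  v_{2} + v_{4} + v_{8} = v_{5} ; sig = [3:1]
  P = {1,4,7,8}:  v_{1} + v_{4} + v_{7} + v_{8} = 0 ; sig = [4:]
  P = {1,3,4,7}:  v_{1} + v_{3} + v_{4} + v_{7} = v_{6} ; sig = [4:1]

Hence PRS(X_Σ) =
    [2:]
    [2:1]
    [2:1]
    [2:1,1]
    [2:1,1,1]
    [3:1]
    [3:1]
    [4:]
    [4:1]


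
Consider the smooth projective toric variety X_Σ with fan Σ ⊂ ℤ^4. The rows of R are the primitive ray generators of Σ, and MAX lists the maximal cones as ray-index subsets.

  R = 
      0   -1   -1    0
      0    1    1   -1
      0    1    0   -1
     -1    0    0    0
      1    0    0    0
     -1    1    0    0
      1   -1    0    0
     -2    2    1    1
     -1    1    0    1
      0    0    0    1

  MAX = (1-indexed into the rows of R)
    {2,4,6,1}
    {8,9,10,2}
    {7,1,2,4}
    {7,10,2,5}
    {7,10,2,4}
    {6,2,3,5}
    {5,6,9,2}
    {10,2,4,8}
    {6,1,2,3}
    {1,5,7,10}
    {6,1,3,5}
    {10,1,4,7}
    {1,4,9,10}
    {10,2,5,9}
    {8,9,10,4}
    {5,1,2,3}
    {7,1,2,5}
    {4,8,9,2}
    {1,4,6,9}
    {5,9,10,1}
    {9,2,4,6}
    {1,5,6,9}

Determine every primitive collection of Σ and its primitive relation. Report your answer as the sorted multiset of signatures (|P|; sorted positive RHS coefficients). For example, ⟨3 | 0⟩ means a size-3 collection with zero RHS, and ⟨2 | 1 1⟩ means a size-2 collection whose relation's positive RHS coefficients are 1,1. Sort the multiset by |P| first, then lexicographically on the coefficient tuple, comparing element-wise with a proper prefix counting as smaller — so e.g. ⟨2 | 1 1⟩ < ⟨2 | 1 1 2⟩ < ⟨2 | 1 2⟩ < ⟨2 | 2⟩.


Primitive collections (17):

  P={4,5}:  v_{4} + v_{5} = 0  →  sig = ⟨2 | 0⟩
  P={6,7}:  v_{6} + v_{7} = 0  →  sig = ⟨2 | 0⟩
  P={6,10}:  v_{6} + v_{10} = v_{9}  →  sig = ⟨2 | 1⟩
  P={7,9}:  v_{7} + v_{9} = v_{10}  →  sig = ⟨2 | 1⟩
  P={1,8}:  v_{1} + v_{8} = v_{4} + v_{9}  →  sig = ⟨2 | 1 1⟩
  P={3,10}:  v_{3} + v_{10} = v_{5} + v_{6}  →  sig = ⟨2 | 1 1⟩
  P={3,4}:  v_{3} + v_{4} = v_{1} + v_{2} + v_{6}  →  sig = ⟨2 | 1 1 1⟩
  P={3,7}:  v_{3} + v_{7} = v_{1} + v_{2} + v_{5}  →  sig = ⟨2 | 1 1 1⟩
  P={3,8}:  v_{3} + v_{8} = v_{2} + v_{6} + v_{9}  →  sig = ⟨2 | 1 1 1⟩
  P={5,8}:  v_{5} + v_{8} = v_{2} + v_{9} + v_{10}  →  sig = ⟨2 | 1 1 1⟩
  P={6,8}:  v_{6} + v_{8} = v_{2} + v_{4} + 2·v_{9}  →  sig = ⟨2 | 1 1 2⟩
  P={7,8}:  v_{7} + v_{8} = v_{2} + v_{4} + 2·v_{10}  →  sig = ⟨2 | 1 1 2⟩
  P={3,9}:  v_{3} + v_{9} = v_{5} + 2·v_{6}  →  sig = ⟨2 | 1 2⟩
  P={1,2,10}:  v_{1} + v_{2} + v_{10} = 0  →  sig = ⟨3 | 0⟩
  P={1,2,9}:  v_{1} + v_{2} + v_{9} = v_{6}  →  sig = ⟨3 | 1⟩
  P={1,2,5,6}:  v_{1} + v_{2} + v_{5} + v_{6} = v_{3}  →  sig = ⟨4 | 1⟩
  P={2,4,9,10}:  v_{2} + v_{4} + v_{9} + v_{10} = v_{8}  →  sig = ⟨4 | 1⟩

so the primitive-relation signature multiset is
    ⟨2 | 0⟩
    ⟨2 | 0⟩
    ⟨2 | 1⟩
    ⟨2 | 1⟩
    ⟨2 | 1 1⟩
    ⟨2 | 1 1⟩
    ⟨2 | 1 1 1⟩
    ⟨2 | 1 1 1⟩
    ⟨2 | 1 1 1⟩
    ⟨2 | 1 1 1⟩
    ⟨2 | 1 1 2⟩
    ⟨2 | 1 1 2⟩
    ⟨2 | 1 2⟩
    ⟨3 | 0⟩
    ⟨3 | 1⟩
    ⟨4 | 1⟩
    ⟨4 | 1⟩


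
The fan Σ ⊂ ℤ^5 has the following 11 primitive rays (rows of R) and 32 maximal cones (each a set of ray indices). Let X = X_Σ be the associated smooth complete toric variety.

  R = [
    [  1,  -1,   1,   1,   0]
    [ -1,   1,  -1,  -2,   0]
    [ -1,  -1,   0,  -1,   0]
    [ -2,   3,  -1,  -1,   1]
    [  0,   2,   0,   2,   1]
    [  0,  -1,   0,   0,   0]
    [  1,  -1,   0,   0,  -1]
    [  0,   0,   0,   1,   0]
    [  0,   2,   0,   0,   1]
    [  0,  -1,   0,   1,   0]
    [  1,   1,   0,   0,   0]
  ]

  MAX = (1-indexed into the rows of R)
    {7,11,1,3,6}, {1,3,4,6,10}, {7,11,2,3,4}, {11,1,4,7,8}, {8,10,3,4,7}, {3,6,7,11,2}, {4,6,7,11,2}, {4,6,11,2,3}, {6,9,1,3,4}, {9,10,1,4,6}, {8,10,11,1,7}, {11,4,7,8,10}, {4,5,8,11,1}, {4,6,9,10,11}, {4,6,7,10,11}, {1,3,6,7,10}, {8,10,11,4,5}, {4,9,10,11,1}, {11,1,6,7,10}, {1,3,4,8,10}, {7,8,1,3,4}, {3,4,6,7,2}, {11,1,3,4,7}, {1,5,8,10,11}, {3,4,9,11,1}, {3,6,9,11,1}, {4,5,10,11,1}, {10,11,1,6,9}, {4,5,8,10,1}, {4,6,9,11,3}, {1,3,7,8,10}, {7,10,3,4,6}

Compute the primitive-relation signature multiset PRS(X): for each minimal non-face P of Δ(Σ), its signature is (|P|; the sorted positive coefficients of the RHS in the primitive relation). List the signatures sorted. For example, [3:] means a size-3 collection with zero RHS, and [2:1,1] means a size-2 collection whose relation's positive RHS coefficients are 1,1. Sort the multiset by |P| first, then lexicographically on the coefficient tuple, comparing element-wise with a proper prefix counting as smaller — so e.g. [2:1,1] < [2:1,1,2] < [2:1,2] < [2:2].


Minimal non-faces — 20 found among 11 rays, 32 max cones:

  P = {6,8}:  v_{6} + v_{8} = v_{10} — sig = [2:1]
  P = {7,9}:  v_{7} + v_{9} = v_{11} — sig = [2:1]
  P = {1,2}:  v_{1} + v_{2} = v_{3} + v_{11} — sig = [2:1,1]
  P = {2,5}:  v_{2} + v_{5} = v_{4} + v_{10} + v_{11} — sig = [2:1,1,1]
  P = {2,8}:  v_{2} + v_{8} = v_{4} + v_{6} + v_{7} — sig = [2:1,1,1]
  P = {3,5}:  v_{3} + v_{5} = v_{1} + v_{4} + v_{10} — sig = [2:1,1,1]
  P = {8,9}:  v_{8} + v_{9} = v_{1} + v_{4} + v_{10} + v_{11} — sig = [2:1,1,1,1]
  P = {2,9}:  v_{2} + v_{9} = v_{3} + v_{4} + v_{6} + 2·v_{11} — sig = [2:1,1,1,2]
  P = {5,6}:  v_{5} + v_{6} = v_{1} + v_{4} + 2·v_{10} + v_{11} — sig = [2:1,1,1,2]
  P = {2,10}:  v_{2} + v_{10} = v_{4} + 2·v_{6} + v_{7} — sig = [2:1,1,2]
  P = {5,7}:  v_{5} + v_{7} = 2·v_{8} + v_{11} — sig = [2:1,2]
  P = {5,9}:  v_{5} + v_{9} = 2·v_{1} + 2·v_{4} + 2·v_{10} + 2·v_{11} — sig = [2:2,2,2,2]
  P = {3,8,11}:  v_{3} + v_{8} + v_{11} = 0 — sig = [3:]
  P = {3,10,11}:  v_{3} + v_{10} + v_{11} = v_{6} — sig = [3:1]
  P = {3,9,10}:  v_{3} + v_{9} + v_{10} = v_{1} + v_{4} + 2·v_{6} — sig = [3:1,1,2]
  P = {1,4,6,7}:  v_{1} + v_{4} + v_{6} + v_{7} = 0 — sig = [4:]
  P = {1,4,6,11}:  v_{1} + v_{4} + v_{6} + v_{11} = v_{9} — sig = [4:1]
  P = {1,4,7,10}:  v_{1} + v_{4} + v_{7} + v_{10} = v_{8} — sig = [4:1]
  P = {1,4,8,10,11}:  v_{1} + v_{4} + v_{8} + v_{10} + v_{11} = v_{5} — sig = [5:1]
  P = {3,4,6,7,11}:  v_{3} + v_{4} + v_{6} + v_{7} + v_{11} = v_{2} — sig = [5:1]

Sorted signature multiset PRS(X):
[[2:1], [2:1], [2:1,1], [2:1,1,1], [2:1,1,1], [2:1,1,1], [2:1,1,1,1], [2:1,1,1,2], [2:1,1,1,2], [2:1,1,2], [2:1,2], [2:2,2,2,2], [3:], [3:1], [3:1,1,2], [4:], [4:1], [4:1], [5:1], [5:1]]


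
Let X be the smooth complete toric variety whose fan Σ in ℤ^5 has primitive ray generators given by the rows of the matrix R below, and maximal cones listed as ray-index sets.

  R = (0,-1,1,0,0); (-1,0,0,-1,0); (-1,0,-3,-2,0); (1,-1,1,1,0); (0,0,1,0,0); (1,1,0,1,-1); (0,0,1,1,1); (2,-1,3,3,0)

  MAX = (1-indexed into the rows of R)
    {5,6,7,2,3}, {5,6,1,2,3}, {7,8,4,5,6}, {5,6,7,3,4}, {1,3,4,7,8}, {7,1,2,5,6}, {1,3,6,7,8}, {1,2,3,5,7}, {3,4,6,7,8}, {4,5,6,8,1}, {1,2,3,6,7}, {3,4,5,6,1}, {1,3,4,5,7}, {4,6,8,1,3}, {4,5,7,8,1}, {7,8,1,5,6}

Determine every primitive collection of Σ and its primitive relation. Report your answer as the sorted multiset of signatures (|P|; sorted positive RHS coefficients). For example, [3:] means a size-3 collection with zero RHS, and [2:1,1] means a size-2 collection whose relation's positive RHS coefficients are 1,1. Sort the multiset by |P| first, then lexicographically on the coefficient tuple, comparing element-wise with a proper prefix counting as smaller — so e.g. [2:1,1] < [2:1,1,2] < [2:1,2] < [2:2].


The 5 primitive collections of Σ (r=8, n=5):

  • {2,4}:  v_{2} + v_{4} = v_{1}  →  sig = [2:1]
  • {2,8}:  v_{2} + v_{8} = 2·v_{1} + v_{6} + v_{7}  →  sig = [2:1,1,2]
  • {3,5,8}:  v_{3} + v_{5} + v_{8} = v_{4}  →  sig = [3:1]
  • {1,4,6,7}:  v_{1} + v_{4} + v_{6} + v_{7} = v_{8}  →  sig = [4:1]
  • {1,3,5,6,7}:  v_{1} + v_{3} + v_{5} + v_{6} + v_{7} = 0  →  sig = [5:]

Sorted signature multiset PRS(X):
    [2:1]
    [2:1,1,2]
    [3:1]
    [4:1]
    [5:]


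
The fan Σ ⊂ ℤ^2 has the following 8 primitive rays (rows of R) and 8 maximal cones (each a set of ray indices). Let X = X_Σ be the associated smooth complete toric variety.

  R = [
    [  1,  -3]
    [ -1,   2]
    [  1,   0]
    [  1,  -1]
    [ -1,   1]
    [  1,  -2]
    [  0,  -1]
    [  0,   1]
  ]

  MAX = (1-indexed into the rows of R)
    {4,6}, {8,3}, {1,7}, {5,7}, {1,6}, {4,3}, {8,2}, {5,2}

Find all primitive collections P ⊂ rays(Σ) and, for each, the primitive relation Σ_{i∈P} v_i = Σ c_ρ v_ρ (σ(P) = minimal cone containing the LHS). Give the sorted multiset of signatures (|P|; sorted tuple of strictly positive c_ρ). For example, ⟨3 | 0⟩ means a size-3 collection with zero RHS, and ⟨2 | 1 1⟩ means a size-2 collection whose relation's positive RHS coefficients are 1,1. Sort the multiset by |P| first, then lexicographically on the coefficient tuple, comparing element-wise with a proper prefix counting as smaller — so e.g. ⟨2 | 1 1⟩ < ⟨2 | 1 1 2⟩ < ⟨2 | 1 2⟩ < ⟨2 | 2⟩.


Σ has 20 primitive collections:

  P = {2,6}:  v_{2} + v_{6} = 0  ⇒ sig = ⟨2 | 0⟩
  P = {4,5}:  v_{4} + v_{5} = 0  ⇒ sig = ⟨2 | 0⟩
  P = {7,8}:  v_{7} + v_{8} = 0  ⇒ sig = ⟨2 | 0⟩
  P = {1,2}:  v_{1} + v_{2} = v_{7}  ⇒ sig = ⟨2 | 1⟩
  P = {1,8}:  v_{1} + v_{8} = v_{6}  ⇒ sig = ⟨2 | 1⟩
  P = {2,4}:  v_{2} + v_{4} = v_{8}  ⇒ sig = ⟨2 | 1⟩
  P = {2,7}:  v_{2} + v_{7} = v_{5}  ⇒ sig = ⟨2 | 1⟩
  P = {3,5}:  v_{3} + v_{5} = v_{8}  ⇒ sig = ⟨2 | 1⟩
  P = {3,7}:  v_{3} + v_{7} = v_{4}  ⇒ sig = ⟨2 | 1⟩
  P = {4,7}:  v_{4} + v_{7} = v_{6}  ⇒ sig = ⟨2 | 1⟩
  P = {4,8}:  v_{4} + v_{8} = v_{3}  ⇒ sig = ⟨2 | 1⟩
  P = {5,6}:  v_{5} + v_{6} = v_{7}  ⇒ sig = ⟨2 | 1⟩
  P = {5,8}:  v_{5} + v_{8} = v_{2}  ⇒ sig = ⟨2 | 1⟩
  P = {6,7}:  v_{6} + v_{7} = v_{1}  ⇒ sig = ⟨2 | 1⟩
  P = {6,8}:  v_{6} + v_{8} = v_{4}  ⇒ sig = ⟨2 | 1⟩
  P = {1,3}:  v_{1} + v_{3} = v_{4} + v_{6}  ⇒ sig = ⟨2 | 1 1⟩
  P = {1,4}:  v_{1} + v_{4} = 2·v_{6}  ⇒ sig = ⟨2 | 2⟩
  P = {1,5}:  v_{1} + v_{5} = 2·v_{7}  ⇒ sig = ⟨2 | 2⟩
  P = {2,3}:  v_{2} + v_{3} = 2·v_{8}  ⇒ sig = ⟨2 | 2⟩
  P = {3,6}:  v_{3} + v_{6} = 2·v_{4}  ⇒ sig = ⟨2 | 2⟩

Hence PRS(X_Σ) =
[⟨2 | 0⟩, ⟨2 | 0⟩, ⟨2 | 0⟩, ⟨2 | 1⟩, ⟨2 | 1⟩, ⟨2 | 1⟩, ⟨2 | 1⟩, ⟨2 | 1⟩, ⟨2 | 1⟩, ⟨2 | 1⟩, ⟨2 | 1⟩, ⟨2 | 1⟩, ⟨2 | 1⟩, ⟨2 | 1⟩, ⟨2 | 1⟩, ⟨2 | 1 1⟩, ⟨2 | 2⟩, ⟨2 | 2⟩, ⟨2 | 2⟩, ⟨2 | 2⟩]


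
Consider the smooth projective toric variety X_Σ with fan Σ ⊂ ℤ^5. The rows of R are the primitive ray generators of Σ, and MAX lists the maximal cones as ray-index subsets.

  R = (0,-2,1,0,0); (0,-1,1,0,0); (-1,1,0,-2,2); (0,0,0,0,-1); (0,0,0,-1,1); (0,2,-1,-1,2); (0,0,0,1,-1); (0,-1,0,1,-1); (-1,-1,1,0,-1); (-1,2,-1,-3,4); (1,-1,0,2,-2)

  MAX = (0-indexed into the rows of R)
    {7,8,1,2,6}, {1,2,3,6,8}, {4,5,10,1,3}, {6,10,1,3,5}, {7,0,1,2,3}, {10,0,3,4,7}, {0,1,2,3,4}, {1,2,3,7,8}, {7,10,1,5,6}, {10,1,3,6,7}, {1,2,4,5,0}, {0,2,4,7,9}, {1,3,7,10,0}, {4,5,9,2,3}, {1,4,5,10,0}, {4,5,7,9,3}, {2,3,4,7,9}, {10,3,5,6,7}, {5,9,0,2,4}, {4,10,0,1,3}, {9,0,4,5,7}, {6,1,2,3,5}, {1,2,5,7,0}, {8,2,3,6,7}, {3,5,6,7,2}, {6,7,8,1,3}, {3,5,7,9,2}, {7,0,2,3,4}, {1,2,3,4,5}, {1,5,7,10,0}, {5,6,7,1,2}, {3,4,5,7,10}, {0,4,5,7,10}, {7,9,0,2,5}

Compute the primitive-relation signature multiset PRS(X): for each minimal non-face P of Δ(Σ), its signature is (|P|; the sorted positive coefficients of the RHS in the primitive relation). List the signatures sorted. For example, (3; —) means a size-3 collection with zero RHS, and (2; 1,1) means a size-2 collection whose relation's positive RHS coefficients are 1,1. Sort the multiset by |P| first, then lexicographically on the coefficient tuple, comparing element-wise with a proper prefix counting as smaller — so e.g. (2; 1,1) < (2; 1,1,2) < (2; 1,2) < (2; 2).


The 17 primitive collections of Σ (r=11, n=5):

  • {2,10}:  v_{2} + v_{10} = 0 ; sig = (2; —)
  • {4,6}:  v_{4} + v_{6} = 0 ; sig = (2; —)
  • {0,6}:  v_{0} + v_{6} = v_{1} + v_{7} ; sig = (2; 1,1)
  • {5,8}:  v_{5} + v_{8} = v_{2} + v_{6} ; sig = (2; 1,1)
  • {1,9}:  v_{1} + v_{9} = v_{0} + v_{2} + v_{5} ; sig = (2; 1,1,1)
  • {6,9}:  v_{6} + v_{9} = v_{2} + v_{5} + v_{7} ; sig = (2; 1,1,1)
  • {9,10}:  v_{9} + v_{10} = v_{4} + v_{5} + v_{7} ; sig = (2; 1,1,1)
  • {4,8}:  v_{4} + v_{8} = v_{1} + v_{2} + v_{3} + v_{7} ; sig = (2; 1,1,1,1)
  • {8,10}:  v_{8} + v_{10} = v_{1} + v_{3} + v_{6} + v_{7} ; sig = (2; 1,1,1,1)
  • {0,8}:  v_{0} + v_{8} = 2·v_{1} + v_{2} + v_{3} + 2·v_{7} ; sig = (2; 1,1,2,2)
  • {8,9}:  v_{8} + v_{9} = 2·v_{2} + v_{7} ; sig = (2; 1,2)
  • {0,3,5}:  v_{0} + v_{3} + v_{5} = v_{4} ; sig = (3; 1)
  • {1,4,7}:  v_{1} + v_{4} + v_{7} = v_{0} ; sig = (3; 1)
  • {0,3,9}:  v_{0} + v_{3} + v_{9} = v_{2} + 2·v_{4} + v_{7} ; sig = (3; 1,1,2)
  • {1,3,5,7}:  v_{1} + v_{3} + v_{5} + v_{7} = 0 ; sig = (4; —)
  • {2,4,5,7}:  v_{2} + v_{4} + v_{5} + v_{7} = v_{9} ; sig = (4; 1)
  • {1,2,3,6,7}:  v_{1} + v_{2} + v_{3} + v_{6} + v_{7} = v_{8} ; sig = (5; 1)

so the primitive-relation signature multiset is
    (2; —)
    (2; —)
    (2; 1,1)
    (2; 1,1)
    (2; 1,1,1)
    (2; 1,1,1)
    (2; 1,1,1)
    (2; 1,1,1,1)
    (2; 1,1,1,1)
    (2; 1,1,2,2)
    (2; 1,2)
    (3; 1)
    (3; 1)
    (3; 1,1,2)
    (4; —)
    (4; 1)
    (5; 1)


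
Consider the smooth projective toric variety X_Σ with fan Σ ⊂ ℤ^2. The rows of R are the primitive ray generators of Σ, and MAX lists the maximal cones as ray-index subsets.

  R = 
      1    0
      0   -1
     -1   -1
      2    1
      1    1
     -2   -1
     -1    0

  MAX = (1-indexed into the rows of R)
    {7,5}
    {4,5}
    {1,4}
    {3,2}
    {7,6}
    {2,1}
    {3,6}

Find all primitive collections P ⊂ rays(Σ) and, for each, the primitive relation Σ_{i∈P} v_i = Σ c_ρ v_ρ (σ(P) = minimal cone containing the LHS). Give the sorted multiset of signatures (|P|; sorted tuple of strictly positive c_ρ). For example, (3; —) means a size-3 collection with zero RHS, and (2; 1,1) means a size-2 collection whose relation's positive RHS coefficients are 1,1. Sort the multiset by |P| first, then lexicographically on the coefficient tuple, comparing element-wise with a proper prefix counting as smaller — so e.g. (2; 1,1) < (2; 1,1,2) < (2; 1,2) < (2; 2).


Primitive collections (14):

  P = {1,7}:  v_{1} + v_{7} = 0  ⟹  sig = (2; —)
  P = {3,5}:  v_{3} + v_{5} = 0  ⟹  sig = (2; —)
  P = {4,6}:  v_{4} + v_{6} = 0  ⟹  sig = (2; —)
  P = {1,3}:  v_{1} + v_{3} = v_{2}  ⟹  sig = (2; 1)
  P = {1,5}:  v_{1} + v_{5} = v_{4}  ⟹  sig = (2; 1)
  P = {1,6}:  v_{1} + v_{6} = v_{3}  ⟹  sig = (2; 1)
  P = {2,5}:  v_{2} + v_{5} = v_{1}  ⟹  sig = (2; 1)
  P = {2,7}:  v_{2} + v_{7} = v_{3}  ⟹  sig = (2; 1)
  P = {3,4}:  v_{3} + v_{4} = v_{1}  ⟹  sig = (2; 1)
  P = {3,7}:  v_{3} + v_{7} = v_{6}  ⟹  sig = (2; 1)
  P = {4,7}:  v_{4} + v_{7} = v_{5}  ⟹  sig = (2; 1)
  P = {5,6}:  v_{5} + v_{6} = v_{7}  ⟹  sig = (2; 1)
  P = {2,4}:  v_{2} + v_{4} = 2·v_{1}  ⟹  sig = (2; 2)
  P = {2,6}:  v_{2} + v_{6} = 2·v_{3}  ⟹  sig = (2; 2)

Hence PRS(X_Σ) =
[(2; —), (2; —), (2; —), (2; 1), (2; 1), (2; 1), (2; 1), (2; 1), (2; 1), (2; 1), (2; 1), (2; 1), (2; 2), (2; 2)]


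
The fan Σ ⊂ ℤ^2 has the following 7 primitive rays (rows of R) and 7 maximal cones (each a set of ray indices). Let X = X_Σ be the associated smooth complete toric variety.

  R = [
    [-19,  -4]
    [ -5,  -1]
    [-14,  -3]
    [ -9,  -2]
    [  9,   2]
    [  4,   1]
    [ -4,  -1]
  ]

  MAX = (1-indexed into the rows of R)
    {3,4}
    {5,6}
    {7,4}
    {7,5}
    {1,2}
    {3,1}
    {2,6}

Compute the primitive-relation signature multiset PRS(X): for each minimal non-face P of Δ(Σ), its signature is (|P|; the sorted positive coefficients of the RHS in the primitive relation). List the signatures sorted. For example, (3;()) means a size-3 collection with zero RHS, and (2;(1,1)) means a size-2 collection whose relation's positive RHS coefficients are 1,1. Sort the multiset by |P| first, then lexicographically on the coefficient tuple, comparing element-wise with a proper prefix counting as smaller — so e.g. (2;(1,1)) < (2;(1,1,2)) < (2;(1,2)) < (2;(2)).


|primitive collections| = 14. Relations:

  • {4,5}:  v_{4} + v_{5} = 0  ⟹  sig = (2;())
  • {6,7}:  v_{6} + v_{7} = 0  ⟹  sig = (2;())
  • {2,3}:  v_{2} + v_{3} = v_{1}  ⟹  sig = (2;(1))
  • {2,4}:  v_{2} + v_{4} = v_{3}  ⟹  sig = (2;(1))
  • {2,5}:  v_{2} + v_{5} = v_{6}  ⟹  sig = (2;(1))
  • {2,7}:  v_{2} + v_{7} = v_{4}  ⟹  sig = (2;(1))
  • {3,5}:  v_{3} + v_{5} = v_{2}  ⟹  sig = (2;(1))
  • {4,6}:  v_{4} + v_{6} = v_{2}  ⟹  sig = (2;(1))
  • {1,7}:  v_{1} + v_{7} = v_{3} + v_{4}  ⟹  sig = (2;(1,1))
  • {1,4}:  v_{1} + v_{4} = 2·v_{3}  ⟹  sig = (2;(2))
  • {1,5}:  v_{1} + v_{5} = 2·v_{2}  ⟹  sig = (2;(2))
  • {3,6}:  v_{3} + v_{6} = 2·v_{2}  ⟹  sig = (2;(2))
  • {3,7}:  v_{3} + v_{7} = 2·v_{4}  ⟹  sig = (2;(2))
  • {1,6}:  v_{1} + v_{6} = 3·v_{2}  ⟹  sig = (2;(3))

Sorted signature multiset PRS(X):
    |P|=2: 14 collections, coeffs (), (), (1), (1), (1), (1), (1), (1), (1,1), (2), (2), (2), (2), (3)


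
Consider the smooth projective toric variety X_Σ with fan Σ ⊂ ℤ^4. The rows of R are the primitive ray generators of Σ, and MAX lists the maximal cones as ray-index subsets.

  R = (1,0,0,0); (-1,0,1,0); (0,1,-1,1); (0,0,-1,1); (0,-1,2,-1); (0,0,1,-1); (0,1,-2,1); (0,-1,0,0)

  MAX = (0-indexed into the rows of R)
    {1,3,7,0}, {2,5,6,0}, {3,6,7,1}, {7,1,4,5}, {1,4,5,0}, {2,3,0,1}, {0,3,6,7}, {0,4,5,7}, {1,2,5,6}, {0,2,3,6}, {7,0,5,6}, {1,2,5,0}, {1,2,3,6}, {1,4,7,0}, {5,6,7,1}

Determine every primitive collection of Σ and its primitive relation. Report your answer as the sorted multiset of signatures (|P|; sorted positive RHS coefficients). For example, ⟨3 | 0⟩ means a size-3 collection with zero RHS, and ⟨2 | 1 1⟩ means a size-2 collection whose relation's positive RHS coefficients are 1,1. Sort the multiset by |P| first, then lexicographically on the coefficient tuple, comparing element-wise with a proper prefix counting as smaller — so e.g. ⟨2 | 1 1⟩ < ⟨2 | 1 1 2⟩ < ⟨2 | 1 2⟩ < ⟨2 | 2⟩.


Primitive collections (7):

  {3,5}:  v_{3} + v_{5} = 0  so sig = ⟨2 | 0⟩
  {4,6}:  v_{4} + v_{6} = 0  so sig = ⟨2 | 0⟩
  {2,7}:  v_{2} + v_{7} = v_{3}  so sig = ⟨2 | 1⟩
  {2,4}:  v_{2} + v_{4} = v_{0} + v_{1}  so sig = ⟨2 | 1 1⟩
  {3,4}:  v_{3} + v_{4} = v_{0} + v_{1} + v_{7}  so sig = ⟨2 | 1 1 1⟩
  {0,1,6}:  v_{0} + v_{1} + v_{6} = v_{2}  so sig = ⟨3 | 1⟩
  {0,1,5,7}:  v_{0} + v_{1} + v_{5} + v_{7} = v_{4}  so sig = ⟨4 | 1⟩

Signatures (|P|; sorted positive RHS coefficients), sorted:
    ⟨2 | 0⟩
    ⟨2 | 0⟩
    ⟨2 | 1⟩
    ⟨2 | 1 1⟩
    ⟨2 | 1 1 1⟩
    ⟨3 | 1⟩
    ⟨4 | 1⟩


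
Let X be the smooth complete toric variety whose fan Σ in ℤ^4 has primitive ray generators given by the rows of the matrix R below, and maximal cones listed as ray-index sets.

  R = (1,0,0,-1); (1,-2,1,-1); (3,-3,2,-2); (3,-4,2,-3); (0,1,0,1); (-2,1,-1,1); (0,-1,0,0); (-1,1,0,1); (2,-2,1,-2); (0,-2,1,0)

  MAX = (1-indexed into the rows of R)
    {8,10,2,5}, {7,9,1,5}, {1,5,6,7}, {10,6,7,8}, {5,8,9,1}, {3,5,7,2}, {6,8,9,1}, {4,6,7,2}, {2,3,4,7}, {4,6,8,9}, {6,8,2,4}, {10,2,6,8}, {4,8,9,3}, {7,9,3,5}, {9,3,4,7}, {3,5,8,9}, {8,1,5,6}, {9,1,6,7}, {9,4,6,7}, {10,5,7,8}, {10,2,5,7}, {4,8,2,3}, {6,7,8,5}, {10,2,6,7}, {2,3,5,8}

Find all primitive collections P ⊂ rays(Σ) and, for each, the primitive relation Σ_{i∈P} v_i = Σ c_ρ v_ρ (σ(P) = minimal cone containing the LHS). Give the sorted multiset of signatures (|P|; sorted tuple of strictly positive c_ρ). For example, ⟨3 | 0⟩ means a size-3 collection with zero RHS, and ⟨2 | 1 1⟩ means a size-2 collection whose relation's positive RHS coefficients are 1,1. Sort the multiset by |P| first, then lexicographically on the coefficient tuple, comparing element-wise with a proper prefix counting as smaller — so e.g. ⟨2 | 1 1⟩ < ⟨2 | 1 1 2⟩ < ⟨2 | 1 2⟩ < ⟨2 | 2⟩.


18 collections generate NE(X_Σ); each relation:

  P={1,2}:  v_{1} + v_{2} = v_{9}  ⇒ sig = ⟨2 | 1⟩
  P={1,10}:  v_{1} + v_{10} = v_{2}  ⇒ sig = ⟨2 | 1⟩
  P={2,9}:  v_{2} + v_{9} = v_{4}  ⇒ sig = ⟨2 | 1⟩
  P={3,6}:  v_{3} + v_{6} = v_{2}  ⇒ sig = ⟨2 | 1⟩
  P={4,5}:  v_{4} + v_{5} = v_{3}  ⇒ sig = ⟨2 | 1⟩
  P={1,3}:  v_{1} + v_{3} = v_{5} + 2·v_{9}  ⇒ sig = ⟨2 | 1 2⟩
  P={3,10}:  v_{3} + v_{10} = 3·v_{2} + v_{5}  ⇒ sig = ⟨2 | 1 3⟩
  P={1,4}:  v_{1} + v_{4} = 2·v_{9}  ⇒ sig = ⟨2 | 2⟩
  P={9,10}:  v_{9} + v_{10} = 2·v_{2}  ⇒ sig = ⟨2 | 2⟩
  P={4,10}:  v_{4} + v_{10} = 3·v_{2}  ⇒ sig = ⟨2 | 3⟩
  P={1,7,8}:  v_{1} + v_{7} + v_{8} = 0  ⇒ sig = ⟨3 | 0⟩
  P={5,6,9}:  v_{5} + v_{6} + v_{9} = 0  ⇒ sig = ⟨3 | 0⟩
  P={2,7,8}:  v_{2} + v_{7} + v_{8} = v_{10}  ⇒ sig = ⟨3 | 1⟩
  P={7,8,9}:  v_{7} + v_{8} + v_{9} = v_{2}  ⇒ sig = ⟨3 | 1⟩
  P={2,5,6}:  v_{2} + v_{5} + v_{6} = v_{7} + v_{8}  ⇒ sig = ⟨3 | 1 1⟩
  P={3,7,8}:  v_{3} + v_{7} + v_{8} = 2·v_{2} + v_{5}  ⇒ sig = ⟨3 | 1 2⟩
  P={4,7,8}:  v_{4} + v_{7} + v_{8} = 2·v_{2}  ⇒ sig = ⟨3 | 2⟩
  P={5,6,10}:  v_{5} + v_{6} + v_{10} = 2·v_{7} + 2·v_{8}  ⇒ sig = ⟨3 | 2 2⟩

Signatures (|P|; sorted positive RHS coefficients), sorted:
{ ⟨2 | 1⟩ ×5,  ⟨2 | 1 2⟩,  ⟨2 | 1 3⟩,  ⟨2 | 2⟩ ×2,  ⟨2 | 3⟩,  ⟨3 | 0⟩ ×2,  ⟨3 | 1⟩ ×2,  ⟨3 | 1 1⟩,  ⟨3 | 1 2⟩,  ⟨3 | 2⟩,  ⟨3 | 2 2⟩ }


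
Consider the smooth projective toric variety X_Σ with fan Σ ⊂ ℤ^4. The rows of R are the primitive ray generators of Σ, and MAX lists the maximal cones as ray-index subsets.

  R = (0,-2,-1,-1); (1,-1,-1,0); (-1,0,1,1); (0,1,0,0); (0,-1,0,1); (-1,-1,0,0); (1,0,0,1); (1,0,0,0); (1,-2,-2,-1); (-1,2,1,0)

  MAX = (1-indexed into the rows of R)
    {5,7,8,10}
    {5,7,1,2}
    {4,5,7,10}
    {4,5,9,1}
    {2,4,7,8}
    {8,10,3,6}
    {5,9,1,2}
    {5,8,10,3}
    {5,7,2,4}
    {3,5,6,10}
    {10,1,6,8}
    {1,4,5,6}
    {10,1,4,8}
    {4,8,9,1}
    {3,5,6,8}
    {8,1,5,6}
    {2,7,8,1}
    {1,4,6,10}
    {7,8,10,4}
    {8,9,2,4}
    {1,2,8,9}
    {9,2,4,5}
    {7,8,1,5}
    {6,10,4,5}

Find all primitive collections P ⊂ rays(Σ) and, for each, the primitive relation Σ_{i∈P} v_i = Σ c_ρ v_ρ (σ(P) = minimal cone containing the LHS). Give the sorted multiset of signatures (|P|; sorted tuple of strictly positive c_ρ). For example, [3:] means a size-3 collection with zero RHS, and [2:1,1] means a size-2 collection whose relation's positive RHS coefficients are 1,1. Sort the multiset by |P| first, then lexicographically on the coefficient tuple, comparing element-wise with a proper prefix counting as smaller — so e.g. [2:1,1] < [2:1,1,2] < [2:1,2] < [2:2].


The 20 primitive collections of Σ (r=10, n=4):

  P = {2,3}:  v_{2} + v_{3} = v_{5}  ⇒ sig = [2:1]
  P = {2,10}:  v_{2} + v_{10} = v_{4}  ⇒ sig = [2:1]
  P = {6,7}:  v_{6} + v_{7} = v_{5}  ⇒ sig = [2:1]
  P = {3,4}:  v_{3} + v_{4} = v_{5} + v_{10}  ⇒ sig = [2:1,1]
  P = {2,6}:  v_{2} + v_{6} = v_{1} + v_{4} + v_{5}  ⇒ sig = [2:1,1,1]
  P = {3,9}:  v_{3} + v_{9} = v_{1} + v_{4} + v_{5}  ⇒ sig = [2:1,1,1]
  P = {3,7}:  v_{3} + v_{7} = 2·v_{5} + v_{8} + v_{10}  ⇒ sig = [2:1,1,2]
  P = {1,3}:  v_{1} + v_{3} = 2·v_{6} + v_{8}  ⇒ sig = [2:1,2]
  P = {9,10}:  v_{9} + v_{10} = v_{1} + 2·v_{4}  ⇒ sig = [2:1,2]
  P = {6,9}:  v_{6} + v_{9} = 2·v_{1} + 2·v_{4} + v_{5}  ⇒ sig = [2:1,2,2]
  P = {7,9}:  v_{7} + v_{9} = 2·v_{2}  ⇒ sig = [2:2]
  P = {1,7,10}:  v_{1} + v_{7} + v_{10} = 0  ⇒ sig = [3:]
  P = {4,6,8}:  v_{4} + v_{6} + v_{8} = 0  ⇒ sig = [3:]
  P = {1,2,4}:  v_{1} + v_{2} + v_{4} = v_{9}  ⇒ sig = [3:1]
  P = {1,4,7}:  v_{1} + v_{4} + v_{7} = v_{2}  ⇒ sig = [3:1]
  P = {1,5,10}:  v_{1} + v_{5} + v_{10} = v_{6}  ⇒ sig = [3:1]
  P = {4,5,8}:  v_{4} + v_{5} + v_{8} = v_{7}  ⇒ sig = [3:1]
  P = {5,8,9}:  v_{5} + v_{8} + v_{9} = v_{1} + v_{2} + v_{7}  ⇒ sig = [3:1,1,1]
  P = {2,5,8}:  v_{2} + v_{5} + v_{8} = v_{1} + 2·v_{7}  ⇒ sig = [3:1,2]
  P = {5,6,8,10}:  v_{5} + v_{6} + v_{8} + v_{10} = v_{3}  ⇒ sig = [4:1]

Signatures (|P|; sorted positive RHS coefficients), sorted:
{ [2:1] ×3,  [2:1,1],  [2:1,1,1] ×2,  [2:1,1,2],  [2:1,2] ×2,  [2:1,2,2],  [2:2],  [3:] ×2,  [3:1] ×4,  [3:1,1,1],  [3:1,2],  [4:1] }


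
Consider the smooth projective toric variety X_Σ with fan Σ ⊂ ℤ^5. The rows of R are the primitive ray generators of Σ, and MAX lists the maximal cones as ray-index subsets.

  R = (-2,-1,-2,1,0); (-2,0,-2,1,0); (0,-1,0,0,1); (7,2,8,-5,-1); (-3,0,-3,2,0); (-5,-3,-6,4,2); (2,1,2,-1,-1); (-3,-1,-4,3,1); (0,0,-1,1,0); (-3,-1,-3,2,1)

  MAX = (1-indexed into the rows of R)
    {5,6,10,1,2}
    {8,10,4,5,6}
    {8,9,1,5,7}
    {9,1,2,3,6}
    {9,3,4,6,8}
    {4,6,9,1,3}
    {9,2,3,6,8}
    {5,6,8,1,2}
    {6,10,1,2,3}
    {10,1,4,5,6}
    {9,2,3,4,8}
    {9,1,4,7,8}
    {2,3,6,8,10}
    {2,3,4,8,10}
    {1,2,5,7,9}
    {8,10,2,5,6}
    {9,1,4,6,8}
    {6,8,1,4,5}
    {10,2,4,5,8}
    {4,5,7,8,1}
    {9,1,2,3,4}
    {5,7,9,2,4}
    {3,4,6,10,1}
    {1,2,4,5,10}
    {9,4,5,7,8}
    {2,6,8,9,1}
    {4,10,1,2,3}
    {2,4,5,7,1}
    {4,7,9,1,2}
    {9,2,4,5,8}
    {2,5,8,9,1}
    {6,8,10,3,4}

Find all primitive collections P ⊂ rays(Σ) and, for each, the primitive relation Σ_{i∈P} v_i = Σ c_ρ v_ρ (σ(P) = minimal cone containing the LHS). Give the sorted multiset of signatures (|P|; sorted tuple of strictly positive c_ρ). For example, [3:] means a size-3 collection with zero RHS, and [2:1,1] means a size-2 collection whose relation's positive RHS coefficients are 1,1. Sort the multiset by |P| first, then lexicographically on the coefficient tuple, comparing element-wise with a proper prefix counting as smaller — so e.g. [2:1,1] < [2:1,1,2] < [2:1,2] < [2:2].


The 12 primitive collections of Σ (r=10, n=5):

  P={3,5}:  v_{3} + v_{5} = v_{10}  ⟹  sig = [2:1]
  P={9,10}:  v_{9} + v_{10} = v_{8}  ⟹  sig = [2:1]
  P={3,7}:  v_{3} + v_{7} = v_{1} + v_{4} + v_{8}  ⟹  sig = [2:1,1,1]
  P={7,10}:  v_{7} + v_{10} = v_{1} + v_{4} + v_{5} + v_{8}  ⟹  sig = [2:1,1,1,1]
  P={6,7}:  v_{6} + v_{7} = 2·v_{1} + v_{4} + 2·v_{8}  ⟹  sig = [2:1,2,2]
  P={1,3,8}:  v_{1} + v_{3} + v_{8} = v_{6}  ⟹  sig = [3:1]
  P={2,4,6}:  v_{2} + v_{4} + v_{6} = v_{3}  ⟹  sig = [3:1]
  P={1,8,10}:  v_{1} + v_{8} + v_{10} = v_{5} + v_{6}  ⟹  sig = [3:1,1]
  P={2,7,8}:  v_{2} + v_{7} + v_{8} = v_{5} + v_{9}  ⟹  sig = [3:1,1]
  P={5,6,9}:  v_{5} + v_{6} + v_{9} = v_{1} + 2·v_{8}  ⟹  sig = [3:1,2]
  P={1,2,4,8}:  v_{1} + v_{2} + v_{4} + v_{8} = 0  ⟹  sig = [4:]
  P={1,4,5,9}:  v_{1} + v_{4} + v_{5} + v_{9} = v_{7}  ⟹  sig = [4:1]

Sorted signature multiset PRS(X):
    [2:1]
    [2:1]
    [2:1,1,1]
    [2:1,1,1,1]
    [2:1,2,2]
    [3:1]
    [3:1]
    [3:1,1]
    [3:1,1]
    [3:1,2]
    [4:]
    [4:1]


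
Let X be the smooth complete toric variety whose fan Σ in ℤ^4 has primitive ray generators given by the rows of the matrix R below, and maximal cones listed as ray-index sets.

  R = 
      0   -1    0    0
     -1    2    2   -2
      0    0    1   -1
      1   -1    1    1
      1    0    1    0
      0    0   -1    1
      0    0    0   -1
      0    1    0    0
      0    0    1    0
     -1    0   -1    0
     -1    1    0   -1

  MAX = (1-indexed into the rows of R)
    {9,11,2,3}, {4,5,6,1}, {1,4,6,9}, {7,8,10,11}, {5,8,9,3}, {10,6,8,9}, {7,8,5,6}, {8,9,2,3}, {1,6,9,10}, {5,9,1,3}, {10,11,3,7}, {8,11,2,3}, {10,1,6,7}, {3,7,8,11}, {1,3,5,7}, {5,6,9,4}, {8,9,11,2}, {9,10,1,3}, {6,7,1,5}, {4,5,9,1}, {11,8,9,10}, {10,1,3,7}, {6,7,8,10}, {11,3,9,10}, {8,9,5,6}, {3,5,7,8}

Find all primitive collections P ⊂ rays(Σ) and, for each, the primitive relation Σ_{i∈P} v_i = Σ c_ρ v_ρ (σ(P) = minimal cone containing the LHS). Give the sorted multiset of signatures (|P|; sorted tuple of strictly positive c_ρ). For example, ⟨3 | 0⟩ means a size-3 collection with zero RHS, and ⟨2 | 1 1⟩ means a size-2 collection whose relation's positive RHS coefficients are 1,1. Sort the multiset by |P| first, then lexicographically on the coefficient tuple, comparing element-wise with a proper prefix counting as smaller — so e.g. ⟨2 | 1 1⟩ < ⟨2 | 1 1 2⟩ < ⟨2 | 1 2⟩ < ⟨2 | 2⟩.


Σ has 21 primitive collections:

  P={1,8}:  v_{1} + v_{8} = 0  ⇒ sig = ⟨2 | 0⟩
  P={3,6}:  v_{3} + v_{6} = 0  ⇒ sig = ⟨2 | 0⟩
  P={5,10}:  v_{5} + v_{10} = 0  ⇒ sig = ⟨2 | 0⟩
  P={4,11}:  v_{4} + v_{11} = v_{9}  ⇒ sig = ⟨2 | 1⟩
  P={7,9}:  v_{7} + v_{9} = v_{3}  ⇒ sig = ⟨2 | 1⟩
  P={1,11}:  v_{1} + v_{11} = v_{3} + v_{10}  ⇒ sig = ⟨2 | 1 1⟩
  P={4,7}:  v_{4} + v_{7} = v_{1} + v_{5}  ⇒ sig = ⟨2 | 1 1⟩
  P={5,11}:  v_{5} + v_{11} = v_{3} + v_{8}  ⇒ sig = ⟨2 | 1 1⟩
  P={6,11}:  v_{6} + v_{11} = v_{8} + v_{10}  ⇒ sig = ⟨2 | 1 1⟩
  P={1,2}:  v_{1} + v_{2} = v_{3} + v_{9} + v_{11}  ⇒ sig = ⟨2 | 1 1 1⟩
  P={2,6}:  v_{2} + v_{6} = v_{8} + v_{9} + v_{11}  ⇒ sig = ⟨2 | 1 1 1⟩
  P={3,4}:  v_{3} + v_{4} = v_{1} + v_{5} + v_{9}  ⇒ sig = ⟨2 | 1 1 1⟩
  P={4,8}:  v_{4} + v_{8} = v_{5} + v_{6} + v_{9}  ⇒ sig = ⟨2 | 1 1 1⟩
  P={4,10}:  v_{4} + v_{10} = v_{1} + v_{6} + v_{9}  ⇒ sig = ⟨2 | 1 1 1⟩
  P={2,4}:  v_{2} + v_{4} = v_{3} + v_{8} + 2·v_{9}  ⇒ sig = ⟨2 | 1 1 2⟩
  P={2,7}:  v_{2} + v_{7} = 2·v_{3} + v_{8} + v_{11}  ⇒ sig = ⟨2 | 1 1 2⟩
  P={2,10}:  v_{2} + v_{10} = v_{9} + 2·v_{11}  ⇒ sig = ⟨2 | 1 2⟩
  P={2,5}:  v_{2} + v_{5} = 2·v_{3} + 2·v_{8} + v_{9}  ⇒ sig = ⟨2 | 1 2 2⟩
  P={3,8,10}:  v_{3} + v_{8} + v_{10} = v_{11}  ⇒ sig = ⟨3 | 1⟩
  P={1,5,6,9}:  v_{1} + v_{5} + v_{6} + v_{9} = v_{4}  ⇒ sig = ⟨4 | 1⟩
  P={3,8,9,11}:  v_{3} + v_{8} + v_{9} + v_{11} = v_{2}  ⇒ sig = ⟨4 | 1⟩

Signatures (|P|; sorted positive RHS coefficients), sorted:
[⟨2 | 0⟩, ⟨2 | 0⟩, ⟨2 | 0⟩, ⟨2 | 1⟩, ⟨2 | 1⟩, ⟨2 | 1 1⟩, ⟨2 | 1 1⟩, ⟨2 | 1 1⟩, ⟨2 | 1 1⟩, ⟨2 | 1 1 1⟩, ⟨2 | 1 1 1⟩, ⟨2 | 1 1 1⟩, ⟨2 | 1 1 1⟩, ⟨2 | 1 1 1⟩, ⟨2 | 1 1 2⟩, ⟨2 | 1 1 2⟩, ⟨2 | 1 2⟩, ⟨2 | 1 2 2⟩, ⟨3 | 1⟩, ⟨4 | 1⟩, ⟨4 | 1⟩]


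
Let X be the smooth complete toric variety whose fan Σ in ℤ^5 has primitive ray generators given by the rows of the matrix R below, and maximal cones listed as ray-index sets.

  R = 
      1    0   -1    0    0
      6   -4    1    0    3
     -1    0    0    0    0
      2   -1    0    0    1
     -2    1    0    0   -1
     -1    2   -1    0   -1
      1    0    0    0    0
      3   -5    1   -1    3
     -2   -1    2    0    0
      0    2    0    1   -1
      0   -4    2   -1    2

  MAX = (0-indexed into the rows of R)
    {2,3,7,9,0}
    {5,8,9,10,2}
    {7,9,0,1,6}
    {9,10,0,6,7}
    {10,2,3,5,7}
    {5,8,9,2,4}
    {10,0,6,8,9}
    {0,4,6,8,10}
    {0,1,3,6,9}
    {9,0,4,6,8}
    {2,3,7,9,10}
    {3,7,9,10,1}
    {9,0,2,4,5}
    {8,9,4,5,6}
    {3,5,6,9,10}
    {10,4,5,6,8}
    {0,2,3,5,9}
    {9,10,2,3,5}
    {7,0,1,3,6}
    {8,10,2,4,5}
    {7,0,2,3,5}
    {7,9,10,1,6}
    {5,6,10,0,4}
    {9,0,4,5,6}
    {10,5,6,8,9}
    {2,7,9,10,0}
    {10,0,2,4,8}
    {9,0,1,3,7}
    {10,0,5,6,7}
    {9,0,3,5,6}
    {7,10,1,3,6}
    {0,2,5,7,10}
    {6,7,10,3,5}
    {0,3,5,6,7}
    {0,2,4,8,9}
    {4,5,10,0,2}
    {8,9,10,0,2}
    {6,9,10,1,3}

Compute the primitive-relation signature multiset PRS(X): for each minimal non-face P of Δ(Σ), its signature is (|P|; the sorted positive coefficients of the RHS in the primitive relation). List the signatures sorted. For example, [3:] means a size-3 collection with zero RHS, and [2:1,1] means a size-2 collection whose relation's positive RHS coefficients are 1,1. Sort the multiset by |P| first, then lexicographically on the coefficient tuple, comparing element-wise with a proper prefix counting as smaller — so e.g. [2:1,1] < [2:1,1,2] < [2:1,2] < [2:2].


16 collections generate NE(X_Σ); each relation:

  P={2,6}:  v_{2} + v_{6} = 0  so sig = [2:]
  P={3,4}:  v_{3} + v_{4} = 0  so sig = [2:]
  P={3,8}:  v_{3} + v_{8} = v_{9} + v_{10}  so sig = [2:1,1]
  P={4,7}:  v_{4} + v_{7} = v_{0} + v_{10}  so sig = [2:1,1]
  P={1,2}:  v_{1} + v_{2} = v_{3} + v_{7} + v_{9}  so sig = [2:1,1,1]
  P={1,4}:  v_{1} + v_{4} = v_{6} + v_{7} + v_{9}  so sig = [2:1,1,1]
  P={1,8}:  v_{1} + v_{8} = v_{6} + v_{7} + 2·v_{9} + v_{10}  so sig = [2:1,1,1,2]
  P={7,8}:  v_{7} + v_{8} = v_{0} + v_{9} + 2·v_{10}  so sig = [2:1,1,2]
  P={1,5}:  v_{1} + v_{5} = 2·v_{3} + v_{6}  so sig = [2:1,2]
  P={0,3,10}:  v_{0} + v_{3} + v_{10} = v_{7}  so sig = [3:1]
  P={0,5,8}:  v_{0} + v_{5} + v_{8} = v_{4}  so sig = [3:1]
  P={4,9,10}:  v_{4} + v_{9} + v_{10} = v_{8}  so sig = [3:1]
  P={5,7,9}:  v_{5} + v_{7} + v_{9} = v_{3}  so sig = [3:1]
  P={0,1,10}:  v_{0} + v_{1} + v_{10} = v_{6} + 2·v_{7} + v_{9}  so sig = [3:1,1,2]
  P={0,5,9,10}:  v_{0} + v_{5} + v_{9} + v_{10} = 0  so sig = [4:]
  P={3,6,7,9}:  v_{3} + v_{6} + v_{7} + v_{9} = v_{1}  so sig = [4:1]

so the primitive-relation signature multiset is
    |P|=2: 9 collections, coeffs (), (), (1,1), (1,1), (1,1,1), (1,1,1), (1,1,1,2), (1,1,2), (1,2)
    |P|=3: 5 collections, coeffs (1), (1), (1), (1), (1,1,2)
    |P|=4: 2 collections, coeffs (), (1)
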